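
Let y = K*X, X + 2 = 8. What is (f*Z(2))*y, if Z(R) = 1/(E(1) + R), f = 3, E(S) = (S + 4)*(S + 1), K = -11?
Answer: -33/2 ≈ -16.500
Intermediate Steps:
X = 6 (X = -2 + 8 = 6)
E(S) = (1 + S)*(4 + S) (E(S) = (4 + S)*(1 + S) = (1 + S)*(4 + S))
y = -66 (y = -11*6 = -66)
Z(R) = 1/(10 + R) (Z(R) = 1/((4 + 1² + 5*1) + R) = 1/((4 + 1 + 5) + R) = 1/(10 + R))
(f*Z(2))*y = (3/(10 + 2))*(-66) = (3/12)*(-66) = (3*(1/12))*(-66) = (¼)*(-66) = -33/2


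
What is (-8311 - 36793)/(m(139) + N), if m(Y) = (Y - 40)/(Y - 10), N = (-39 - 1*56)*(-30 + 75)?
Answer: 121217/11487 ≈ 10.553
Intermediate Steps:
N = -4275 (N = (-39 - 56)*45 = -95*45 = -4275)
m(Y) = (-40 + Y)/(-10 + Y)
(-8311 - 36793)/(m(139) + N) = (-8311 - 36793)/((-40 + 139)/(-10 + 139) - 4275) = -45104/(99/129 - 4275) = -45104/((1/129)*99 - 4275) = -45104/(33/43 - 4275) = -45104/(-183792/43) = -45104*(-43/183792) = 121217/11487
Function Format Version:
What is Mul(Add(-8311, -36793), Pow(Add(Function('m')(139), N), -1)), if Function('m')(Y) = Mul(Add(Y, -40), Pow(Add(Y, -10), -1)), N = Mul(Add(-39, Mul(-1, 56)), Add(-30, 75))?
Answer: Rational(121217, 11487) ≈ 10.553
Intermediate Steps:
N = -4275 (N = Mul(Add(-39, -56), 45) = Mul(-95, 45) = -4275)
Function('m')(Y) = Mul(Pow(Add(-10, Y), -1), Add(-40, Y)) (Function('m')(Y) = Mul(Add(-40, Y), Pow(Add(-10, Y), -1)) = Mul(Pow(Add(-10, Y), -1), Add(-40, Y)))
Mul(Add(-8311, -36793), Pow(Add(Function('m')(139), N), -1)) = Mul(Add(-8311, -36793), Pow(Add(Mul(Pow(Add(-10, 139), -1), Add(-40, 139)), -4275), -1)) = Mul(-45104, Pow(Add(Mul(Pow(129, -1), 99), -4275), -1)) = Mul(-45104, Pow(Add(Mul(Rational(1, 129), 99), -4275), -1)) = Mul(-45104, Pow(Add(Rational(33, 43), -4275), -1)) = Mul(-45104, Pow(Rational(-183792, 43), -1)) = Mul(-45104, Rational(-43, 183792)) = Rational(121217, 11487)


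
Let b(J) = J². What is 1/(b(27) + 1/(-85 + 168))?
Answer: 83/60508 ≈ 0.0013717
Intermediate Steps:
1/(b(27) + 1/(-85 + 168)) = 1/(27² + 1/(-85 + 168)) = 1/(729 + 1/83) = 1/(60508/83) = 83/60508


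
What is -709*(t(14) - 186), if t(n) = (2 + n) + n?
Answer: 110604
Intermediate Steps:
t(n) = 2 + 2*n
-709*(t(14) - 186) = -709*((2 + 2*14) - 186) = -709*((2 + 28) - 186) = -709*(30 - 186) = -709*(-156) = 110604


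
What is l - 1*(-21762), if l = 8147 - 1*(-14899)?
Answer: 44808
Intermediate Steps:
l = 23046 (l = 8147 + 14899 = 23046)
l - 1*(-21762) = 23046 - 1*(-21762) = 23046 + 21762 = 44808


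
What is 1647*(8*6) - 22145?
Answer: 56911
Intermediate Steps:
1647*(8*6) - 22145 = 1647*48 - 22145 = 79056 - 22145 = 56911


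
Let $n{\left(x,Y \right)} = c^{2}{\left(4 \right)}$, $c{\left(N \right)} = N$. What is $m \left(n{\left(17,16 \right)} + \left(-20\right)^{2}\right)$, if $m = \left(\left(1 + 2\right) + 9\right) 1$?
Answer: $4992$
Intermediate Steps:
$m = 12$ ($m = \left(3 + 9\right) 1 = 12 \cdot 1 = 12$)
$n{\left(x,Y \right)} = 16$ ($n{\left(x,Y \right)} = 4^{2} = 16$)
$m \left(n{\left(17,16 \right)} + \left(-20\right)^{2}\right) = 12 \left(16 + \left(-20\right)^{2}\right) = 12 \left(16 + 400\right) = 12 \cdot 416 = 4992$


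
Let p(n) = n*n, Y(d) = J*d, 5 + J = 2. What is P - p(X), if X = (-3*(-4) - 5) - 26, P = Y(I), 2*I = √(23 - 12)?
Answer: -361 - 3*√11/2 ≈ -365.98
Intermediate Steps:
J = -3 (J = -5 + 2 = -3)
I = √11/2 (I = √(23 - 12)/2 = √11/2 ≈ 1.6583)
Y(d) = -3*d
P = -3*√11/2 ≈ -4.9749
X = -19 (X = (12 - 5) - 26 = 7 - 26 = -19)
p(n) = n²
P - p(X) = -3*√11/2 - 1*(-19)² = -3*√11/2 - 1*361 = -3*√11/2 - 361 = -361 - 3*√11/2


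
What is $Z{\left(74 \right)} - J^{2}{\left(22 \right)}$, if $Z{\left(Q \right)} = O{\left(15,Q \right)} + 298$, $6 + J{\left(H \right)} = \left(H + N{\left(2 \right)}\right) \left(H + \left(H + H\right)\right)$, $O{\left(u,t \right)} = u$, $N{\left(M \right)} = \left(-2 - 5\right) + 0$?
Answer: $-967943$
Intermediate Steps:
$N{\left(M \right)} = -7$ ($N{\left(M \right)} = -7 + 0 = -7$)
$J{\left(H \right)} = -6 + 3 H \left(-7 + H\right)$ ($J{\left(H \right)} = -6 + \left(H - 7\right) \left(H + \left(H + H\right)\right) = -6 + \left(-7 + H\right) \left(H + 2 H\right) = -6 + \left(-7 + H\right) 3 H = -6 + 3 H \left(-7 + H\right)$)
$Z{\left(Q \right)} = 313$ ($Z{\left(Q \right)} = 15 + 298 = 313$)
$Z{\left(74 \right)} - J^{2}{\left(22 \right)} = 313 - \left(-6 - 462 + 3 \cdot 22^{2}\right)^{2} = 313 - \left(-6 - 462 + 3 \cdot 484\right)^{2} = 313 - \left(-6 - 462 + 1452\right)^{2} = 313 - 984^{2} = 313 - 968256 = -967943$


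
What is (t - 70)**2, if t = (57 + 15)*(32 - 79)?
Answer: 11930116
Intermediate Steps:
t = -3384 (t = 72*(-47) = -3384)
(t - 70)**2 = (-3384 - 70)**2 = (-3454)**2 = 11930116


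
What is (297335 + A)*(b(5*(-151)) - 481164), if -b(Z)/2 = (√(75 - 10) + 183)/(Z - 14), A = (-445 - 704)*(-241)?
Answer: -212478750099000/769 + 1148488*√65/769 ≈ -2.7631e+11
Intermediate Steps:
A = 276909 (A = -1149*(-241) = 276909)
b(Z) = -2*(183 + √65)/(-14 + Z) (b(Z) = -2*(√(75 - 10) + 183)/(Z - 14) = -2*(√65 + 183)/(-14 + Z) = -2*(183 + √65)/(-14 + Z))
(297335 + A)*(b(5*(-151)) - 481164) = (297335 + 276909)*(2*(-183 - √65)/(-14 + 5*(-151)) - 481164) = 574244*(2*(-183 - √65)/(-14 - 755) - 481164) = 574244*(2*(-183 - √65)/(-769) - 481164) = 574244*(2*(-1/769)*(-183 - √65) - 481164) = 574244*((366/769 + 2*√65/769) - 481164) = 574244*(-370014750/769 + 2*√65/769) = -212478750099000/769 + 1148488*√65/769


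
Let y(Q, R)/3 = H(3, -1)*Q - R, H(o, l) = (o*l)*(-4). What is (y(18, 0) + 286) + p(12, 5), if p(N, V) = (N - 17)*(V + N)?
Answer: 849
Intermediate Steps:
p(N, V) = (-17 + N)*(N + V)
H(o, l) = -4*l*o (H(o, l) = (l*o)*(-4) = -4*l*o)
y(Q, R) = -3*R + 36*Q (y(Q, R) = 3*((-4*(-1)*3)*Q - R) = 3*(12*Q - R) = 3*(-R + 12*Q) = -3*R + 36*Q)
(y(18, 0) + 286) + p(12, 5) = ((-3*0 + 36*18) + 286) + (12² - 17*12 - 17*5 + 12*5) = ((0 + 648) + 286) + (144 - 204 - 85 + 60) = (648 + 286) - 85 = 934 - 85 = 849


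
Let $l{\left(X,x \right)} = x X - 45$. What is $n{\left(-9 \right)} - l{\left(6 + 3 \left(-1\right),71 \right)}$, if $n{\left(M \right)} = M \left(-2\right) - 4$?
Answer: $-154$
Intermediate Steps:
$n{\left(M \right)} = -4 - 2 M$ ($n{\left(M \right)} = - 2 M - 4 = -4 - 2 M$)
$l{\left(X,x \right)} = -45 + X x$ ($l{\left(X,x \right)} = X x - 45 = -45 + X x$)
$n{\left(-9 \right)} - l{\left(6 + 3 \left(-1\right),71 \right)} = \left(-4 - -18\right) - \left(-45 + \left(6 + 3 \left(-1\right)\right) 71\right) = \left(-4 + 18\right) - \left(-45 + \left(6 - 3\right) 71\right) = 14 - \left(-45 + 3 \cdot 71\right) = 14 - \left(-45 + 213\right) = 14 - 168 = -154$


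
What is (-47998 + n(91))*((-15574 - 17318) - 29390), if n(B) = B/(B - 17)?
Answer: 110605389301/37 ≈ 2.9893e+9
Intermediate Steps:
n(B) = B/(-17 + B)
(-47998 + n(91))*((-15574 - 17318) - 29390) = (-47998 + 91/(-17 + 91))*((-15574 - 17318) - 29390) = (-47998 + 91/74)*(-32892 - 29390) = (-47998 + 91*(1/74))*(-62282) = (-47998 + 91/74)*(-62282) = -3551761/74*(-62282) = 110605389301/37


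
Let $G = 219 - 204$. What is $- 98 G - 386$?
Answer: $-1856$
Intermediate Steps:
$G = 15$
$- 98 G - 386 = \left(-98\right) 15 - 386 = -1470 - 386 = -1856$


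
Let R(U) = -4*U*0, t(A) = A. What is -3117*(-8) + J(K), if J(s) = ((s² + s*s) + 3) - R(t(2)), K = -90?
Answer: 41139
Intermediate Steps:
R(U) = 0
J(s) = 3 + 2*s² (J(s) = ((s² + s*s) + 3) - 1*0 = ((s² + s²) + 3) + 0 = (2*s² + 3) + 0 = (3 + 2*s²) + 0 = 3 + 2*s²)
-3117*(-8) + J(K) = -3117*(-8) + (3 + 2*(-90)²) = 24936 + (3 + 2*8100) = 24936 + (3 + 16200) = 24936 + 16203 = 41139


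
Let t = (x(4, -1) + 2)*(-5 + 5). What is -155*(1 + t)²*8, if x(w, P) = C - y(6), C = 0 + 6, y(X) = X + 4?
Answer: -1240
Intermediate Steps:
y(X) = 4 + X
C = 6
x(w, P) = -4 (x(w, P) = 6 - (4 + 6) = 6 - 1*10 = 6 - 10 = -4)
t = 0 (t = (-4 + 2)*(-5 + 5) = -2*0 = 0)
-155*(1 + t)²*8 = -155*(1 + 0)²*8 = -155*1²*8 = -155*1*8 = -155*8 = -1240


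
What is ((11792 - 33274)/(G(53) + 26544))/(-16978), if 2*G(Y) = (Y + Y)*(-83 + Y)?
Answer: 10741/211834506 ≈ 5.0705e-5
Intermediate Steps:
G(Y) = Y*(-83 + Y) (G(Y) = ((Y + Y)*(-83 + Y))/2 = ((2*Y)*(-83 + Y))/2 = (2*Y*(-83 + Y))/2 = Y*(-83 + Y))
((11792 - 33274)/(G(53) + 26544))/(-16978) = ((11792 - 33274)/(53*(-83 + 53) + 26544))/(-16978) = -21482/(53*(-30) + 26544)*(-1/16978) = -21482/(-1590 + 26544)*(-1/16978) = -21482/24954*(-1/16978) = -21482*1/24954*(-1/16978) = -10741/12477*(-1/16978) = 10741/211834506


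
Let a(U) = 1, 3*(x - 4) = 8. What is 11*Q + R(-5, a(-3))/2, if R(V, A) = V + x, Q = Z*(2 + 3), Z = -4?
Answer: -1315/6 ≈ -219.17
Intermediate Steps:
x = 20/3 (x = 4 + (1/3)*8 = 4 + 8/3 = 20/3 ≈ 6.6667)
Q = -20 (Q = -4*(2 + 3) = -4*5 = -20)
R(V, A) = 20/3 + V (R(V, A) = V + 20/3 = 20/3 + V)
11*Q + R(-5, a(-3))/2 = 11*(-20) + (20/3 - 5)/2 = -220 + (5/3)*(1/2) = -220 + 5/6 = -1315/6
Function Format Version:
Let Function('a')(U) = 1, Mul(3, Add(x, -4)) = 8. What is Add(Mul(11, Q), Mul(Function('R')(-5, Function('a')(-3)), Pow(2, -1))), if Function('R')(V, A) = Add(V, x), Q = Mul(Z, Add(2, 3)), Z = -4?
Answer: Rational(-1315, 6) ≈ -219.17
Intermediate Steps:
x = Rational(20, 3) (x = Add(4, Mul(Rational(1, 3), 8)) = Add(4, Rational(8, 3)) = Rational(20, 3) ≈ 6.6667)
Q = -20 (Q = Mul(-4, Add(2, 3)) = Mul(-4, 5) = -20)
Function('R')(V, A) = Add(Rational(20, 3), V) (Function('R')(V, A) = Add(V, Rational(20, 3)) = Add(Rational(20, 3), V))
Add(Mul(11, Q), Mul(Function('R')(-5, Function('a')(-3)), Pow(2, -1))) = Add(Mul(11, -20), Mul(Add(Rational(20, 3), -5), Pow(2, -1))) = Add(-220, Mul(Rational(5, 3), Rational(1, 2))) = Add(-220, Rational(5, 6)) = Rational(-1315, 6)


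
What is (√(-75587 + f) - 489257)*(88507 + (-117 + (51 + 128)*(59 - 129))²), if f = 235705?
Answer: -78298300748812 + 160035116*√160118 ≈ -7.8234e+13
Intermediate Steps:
(√(-75587 + f) - 489257)*(88507 + (-117 + (51 + 128)*(59 - 129))²) = (√(-75587 + 235705) - 489257)*(88507 + (-117 + (51 + 128)*(59 - 129))²) = (√160118 - 489257)*(88507 + (-117 + 179*(-70))²) = (-489257 + √160118)*(88507 + (-117 - 12530)²) = (-489257 + √160118)*(88507 + (-12647)²) = (-489257 + √160118)*(88507 + 159946609) = (-489257 + √160118)*160035116 = -78298300748812 + 160035116*√160118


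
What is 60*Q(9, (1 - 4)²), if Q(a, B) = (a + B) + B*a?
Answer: 5940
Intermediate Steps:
Q(a, B) = B + a + B*a (Q(a, B) = (B + a) + B*a = B + a + B*a)
60*Q(9, (1 - 4)²) = 60*((1 - 4)² + 9 + (1 - 4)²*9) = 60*((-3)² + 9 + (-3)²*9) = 60*(9 + 9 + 9*9) = 60*(9 + 9 + 81) = 60*99 = 5940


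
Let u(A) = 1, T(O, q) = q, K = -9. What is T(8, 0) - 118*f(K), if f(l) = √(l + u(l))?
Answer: -236*I*√2 ≈ -333.75*I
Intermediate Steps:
f(l) = √(1 + l) (f(l) = √(l + 1) = √(1 + l))
T(8, 0) - 118*f(K) = 0 - 118*√(1 - 9) = 0 - 236*I*√2 = -236*I*√2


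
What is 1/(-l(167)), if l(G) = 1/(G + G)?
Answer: -334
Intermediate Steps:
l(G) = 1/(2*G)
1/(-l(167)) = 1/(-1/(2*167)) = 1/(-1*1/334) = 1/(-1/334) = -334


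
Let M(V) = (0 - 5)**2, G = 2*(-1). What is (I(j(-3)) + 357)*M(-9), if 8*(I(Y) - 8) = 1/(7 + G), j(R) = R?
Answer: 73005/8 ≈ 9125.6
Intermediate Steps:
G = -2
M(V) = 25 (M(V) = (-5)**2 = 25)
I(Y) = 321/40 (I(Y) = 8 + 1/(8*(7 - 2)) = 8 + (1/8)/5 = 8 + (1/8)*(1/5) = 8 + 1/40 = 321/40)
(I(j(-3)) + 357)*M(-9) = (321/40 + 357)*25 = (14601/40)*25 = 73005/8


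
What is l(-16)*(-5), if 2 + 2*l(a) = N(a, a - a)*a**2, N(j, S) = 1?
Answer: -635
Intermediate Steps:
l(a) = -1 + a**2/2 (l(a) = -1 + (1*a**2)/2 = -1 + a**2/2)
l(-16)*(-5) = (-1 + (1/2)*(-16)**2)*(-5) = (-1 + (1/2)*256)*(-5) = (-1 + 128)*(-5) = 127*(-5) = -635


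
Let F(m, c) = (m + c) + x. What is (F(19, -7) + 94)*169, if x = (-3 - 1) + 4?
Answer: 17914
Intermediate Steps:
x = 0 (x = -4 + 4 = 0)
F(m, c) = c + m (F(m, c) = (m + c) + 0 = (c + m) + 0 = c + m)
(F(19, -7) + 94)*169 = ((-7 + 19) + 94)*169 = (12 + 94)*169 = 106*169 = 17914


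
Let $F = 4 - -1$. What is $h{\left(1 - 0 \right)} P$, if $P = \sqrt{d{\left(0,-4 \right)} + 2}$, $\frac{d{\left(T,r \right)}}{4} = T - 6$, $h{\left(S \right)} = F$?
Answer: $5 i \sqrt{22} \approx 23.452 i$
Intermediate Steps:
$F = 5$ ($F = 4 + 1 = 5$)
$h{\left(S \right)} = 5$
$d{\left(T,r \right)} = -24 + 4 T$ ($d{\left(T,r \right)} = 4 \left(T - 6\right) = 4 \left(-6 + T\right) = -24 + 4 T$)
$P = i \sqrt{22}$ ($P = \sqrt{\left(-24 + 4 \cdot 0\right) + 2} = \sqrt{\left(-24 + 0\right) + 2} = \sqrt{-24 + 2} = \sqrt{-22} = i \sqrt{22} \approx 4.6904 i$)
$h{\left(1 - 0 \right)} P = 5 i \sqrt{22}$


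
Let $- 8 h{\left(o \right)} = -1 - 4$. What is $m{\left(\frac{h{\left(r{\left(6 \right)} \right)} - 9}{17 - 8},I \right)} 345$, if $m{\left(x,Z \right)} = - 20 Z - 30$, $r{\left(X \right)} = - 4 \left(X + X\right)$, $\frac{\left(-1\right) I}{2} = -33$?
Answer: $-465750$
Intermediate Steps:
$I = 66$ ($I = \left(-2\right) \left(-33\right) = 66$)
$r{\left(X \right)} = - 8 X$ ($r{\left(X \right)} = - 4 \cdot 2 X = - 8 X$)
$h{\left(o \right)} = \frac{5}{8}$ ($h{\left(o \right)} = - \frac{-1 - 4}{8} = \left(- \frac{1}{8}\right) \left(-5\right) = \frac{5}{8}$)
$m{\left(x,Z \right)} = -30 - 20 Z$
$m{\left(\frac{h{\left(r{\left(6 \right)} \right)} - 9}{17 - 8},I \right)} 345 = \left(-30 - 1320\right) 345 = \left(-1350\right) 345 = -465750$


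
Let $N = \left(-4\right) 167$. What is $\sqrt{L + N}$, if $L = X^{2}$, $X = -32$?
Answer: $2 \sqrt{89} \approx 18.868$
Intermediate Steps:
$L = 1024$ ($L = \left(-32\right)^{2} = 1024$)
$N = -668$
$\sqrt{L + N} = \sqrt{1024 - 668} = \sqrt{356} = 2 \sqrt{89}$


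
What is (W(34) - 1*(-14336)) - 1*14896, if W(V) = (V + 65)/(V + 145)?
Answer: -100141/179 ≈ -559.45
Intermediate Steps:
W(V) = (65 + V)/(145 + V)
(W(34) - 1*(-14336)) - 1*14896 = ((65 + 34)/(145 + 34) - 1*(-14336)) - 1*14896 = (99/179 + 14336) - 14896 = 2566243/179 - 14896 = -100141/179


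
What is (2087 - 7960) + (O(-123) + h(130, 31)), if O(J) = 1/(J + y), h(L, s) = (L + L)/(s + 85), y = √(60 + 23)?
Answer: -2561615159/436334 - √83/15046 ≈ -5870.8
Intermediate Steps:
y = √83 ≈ 9.1104
h(L, s) = 2*L/(85 + s) (h(L, s) = (2*L)/(85 + s) = 2*L/(85 + s))
O(J) = 1/(J + √83)
(2087 - 7960) + (O(-123) + h(130, 31)) = (2087 - 7960) + (1/(-123 + √83) + 2*130/(85 + 31)) = -5873 + (1/(-123 + √83) + 2*130/116) = -5873 + (1/(-123 + √83) + 2*130*(1/116)) = -5873 + (1/(-123 + √83) + 65/29) = -5873 + (65/29 + 1/(-123 + √83)) = -170252/29 + 1/(-123 + √83)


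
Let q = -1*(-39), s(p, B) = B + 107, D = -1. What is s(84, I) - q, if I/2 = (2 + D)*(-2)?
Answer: 64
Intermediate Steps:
I = -4 (I = 2*((2 - 1)*(-2)) = 2*(1*(-2)) = 2*(-2) = -4)
s(p, B) = 107 + B
q = 39
s(84, I) - q = (107 - 4) - 1*39 = 103 - 39 = 64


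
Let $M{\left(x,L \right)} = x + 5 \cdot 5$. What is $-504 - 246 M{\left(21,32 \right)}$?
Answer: $-11820$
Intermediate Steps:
$M{\left(x,L \right)} = 25 + x$ ($M{\left(x,L \right)} = x + 25 = 25 + x$)
$-504 - 246 M{\left(21,32 \right)} = -504 - 246 \left(25 + 21\right) = -504 - 11316 = -11820$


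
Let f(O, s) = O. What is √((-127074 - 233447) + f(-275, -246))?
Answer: 2*I*√90199 ≈ 600.66*I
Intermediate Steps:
√((-127074 - 233447) + f(-275, -246)) = √((-127074 - 233447) - 275) = √(-360521 - 275) = √(-360796) = 2*I*√90199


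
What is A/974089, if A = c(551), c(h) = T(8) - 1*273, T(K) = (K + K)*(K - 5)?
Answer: -225/974089 ≈ -0.00023098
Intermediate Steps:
T(K) = 2*K*(-5 + K) (T(K) = (2*K)*(-5 + K) = 2*K*(-5 + K))
c(h) = -225 (c(h) = 2*8*(-5 + 8) - 1*273 = 2*8*3 - 273 = 48 - 273 = -225)
A = -225
A/974089 = -225/974089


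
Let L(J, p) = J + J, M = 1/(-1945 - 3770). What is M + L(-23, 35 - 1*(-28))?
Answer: -262891/5715 ≈ -46.000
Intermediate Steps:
M = -1/5715 (M = 1/(-5715) = -1/5715 ≈ -0.00017498)
L(J, p) = 2*J
M + L(-23, 35 - 1*(-28)) = -1/5715 + 2*(-23) = -1/5715 - 46 = -262891/5715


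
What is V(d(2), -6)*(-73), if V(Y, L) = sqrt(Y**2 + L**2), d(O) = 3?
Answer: -219*sqrt(5) ≈ -489.70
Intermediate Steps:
V(Y, L) = sqrt(L**2 + Y**2)
V(d(2), -6)*(-73) = sqrt((-6)**2 + 3**2)*(-73) = sqrt(36 + 9)*(-73) = sqrt(45)*(-73) = (3*sqrt(5))*(-73) = -219*sqrt(5)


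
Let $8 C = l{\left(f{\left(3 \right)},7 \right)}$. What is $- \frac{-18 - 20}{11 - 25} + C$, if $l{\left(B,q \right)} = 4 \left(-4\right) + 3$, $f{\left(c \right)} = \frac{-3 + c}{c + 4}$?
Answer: $- \frac{243}{56} \approx -4.3393$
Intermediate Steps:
$f{\left(c \right)} = \frac{-3 + c}{4 + c}$
$l{\left(B,q \right)} = -13$ ($l{\left(B,q \right)} = -16 + 3 = -13$)
$C = - \frac{13}{8}$ ($C = \frac{1}{8} \left(-13\right) = - \frac{13}{8} \approx -1.625$)
$- \frac{-18 - 20}{11 - 25} + C = - \frac{-18 - 20}{11 - 25} - \frac{13}{8} = - \frac{-38}{-14} - \frac{13}{8} = - \frac{\left(-38\right) \left(-1\right)}{14} - \frac{13}{8} = \left(-1\right) \frac{19}{7} - \frac{13}{8} = - \frac{19}{7} - \frac{13}{8} = - \frac{243}{56}$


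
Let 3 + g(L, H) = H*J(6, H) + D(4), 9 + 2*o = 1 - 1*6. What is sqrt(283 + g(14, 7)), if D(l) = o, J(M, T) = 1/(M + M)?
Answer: 7*sqrt(201)/6 ≈ 16.540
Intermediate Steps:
J(M, T) = 1/(2*M)
o = -7 (o = -9/2 + (1 - 1*6)/2 = -9/2 + (1 - 6)/2 = -9/2 + (1/2)*(-5) = -9/2 - 5/2 = -7)
D(l) = -7
g(L, H) = -10 + H/12 (g(L, H) = -3 + (H*((1/2)/6) - 7) = -3 + (H*((1/2)*(1/6)) - 7) = -3 + (H*(1/12) - 7) = -3 + (H/12 - 7) = -3 + (-7 + H/12) = -10 + H/12)
sqrt(283 + g(14, 7)) = sqrt(283 + (-10 + (1/12)*7)) = sqrt(283 + (-10 + 7/12)) = sqrt(283 - 113/12) = sqrt(3283/12) = 7*sqrt(201)/6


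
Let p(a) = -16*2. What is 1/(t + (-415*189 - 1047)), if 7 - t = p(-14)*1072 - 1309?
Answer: -1/43862 ≈ -2.2799e-5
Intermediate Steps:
p(a) = -32
t = 35620 (t = 7 - (-32*1072 - 1309) = 7 - (-34304 - 1309) = 7 - 1*(-35613) = 7 + 35613 = 35620)
1/(t + (-415*189 - 1047)) = 1/(35620 + (-415*189 - 1047)) = 1/(35620 + (-78435 - 1047)) = 1/(35620 - 79482) = 1/(-43862) = -1/43862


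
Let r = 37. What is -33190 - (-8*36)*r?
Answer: -22534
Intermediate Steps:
-33190 - (-8*36)*r = -33190 - (-8*36)*37 = -33190 - (-288)*37 = -33190 - 1*(-10656) = -33190 + 10656 = -22534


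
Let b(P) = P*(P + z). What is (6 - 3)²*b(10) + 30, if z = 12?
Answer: 2010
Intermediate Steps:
b(P) = P*(12 + P) (b(P) = P*(P + 12) = P*(12 + P))
(6 - 3)²*b(10) + 30 = (6 - 3)²*(10*(12 + 10)) + 30 = 3²*(10*22) + 30 = 9*220 + 30 = 1980 + 30 = 2010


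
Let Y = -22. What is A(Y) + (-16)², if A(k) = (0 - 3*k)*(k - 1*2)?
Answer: -1328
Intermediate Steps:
A(k) = -3*k*(-2 + k) (A(k) = (-3*k)*(k - 2) = (-3*k)*(-2 + k) = -3*k*(-2 + k))
A(Y) + (-16)² = 3*(-22)*(2 - 1*(-22)) + (-16)² = 3*(-22)*(2 + 22) + 256 = 3*(-22)*24 + 256 = -1584 + 256 = -1328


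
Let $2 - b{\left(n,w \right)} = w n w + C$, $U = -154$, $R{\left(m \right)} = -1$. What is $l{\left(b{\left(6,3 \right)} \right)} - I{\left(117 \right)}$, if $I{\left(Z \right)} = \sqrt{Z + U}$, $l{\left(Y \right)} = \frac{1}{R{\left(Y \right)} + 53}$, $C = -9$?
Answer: $\frac{1}{52} - i \sqrt{37} \approx 0.019231 - 6.0828 i$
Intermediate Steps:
$b{\left(n,w \right)} = 11 - n w^{2}$ ($b{\left(n,w \right)} = 2 - \left(w n w - 9\right) = 2 - \left(n w w - 9\right) = 2 - \left(n w^{2} - 9\right) = 2 - \left(-9 + n w^{2}\right) = 11 - n w^{2}$)
$l{\left(Y \right)} = \frac{1}{52}$ ($l{\left(Y \right)} = \frac{1}{-1 + 53} = \frac{1}{52}$)
$I{\left(Z \right)} = \sqrt{-154 + Z}$ ($I{\left(Z \right)} = \sqrt{Z - 154} = \sqrt{-154 + Z}$)
$l{\left(b{\left(6,3 \right)} \right)} - I{\left(117 \right)} = \frac{1}{52} - \sqrt{-154 + 117} = \frac{1}{52} - \sqrt{-37} = \frac{1}{52} - i \sqrt{37}$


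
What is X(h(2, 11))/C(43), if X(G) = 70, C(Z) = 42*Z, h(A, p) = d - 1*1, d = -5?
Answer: 5/129 ≈ 0.038760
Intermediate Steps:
h(A, p) = -6 (h(A, p) = -5 - 1*1 = -5 - 1 = -6)
X(h(2, 11))/C(43) = 70/((42*43)) = 70/1806 = 70*(1/1806) = 5/129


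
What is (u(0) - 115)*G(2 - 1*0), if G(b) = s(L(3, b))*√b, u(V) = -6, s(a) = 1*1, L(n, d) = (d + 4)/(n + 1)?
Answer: -121*√2 ≈ -171.12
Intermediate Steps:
L(n, d) = (4 + d)/(1 + n)
s(a) = 1
G(b) = √b (G(b) = 1*√b = √b)
(u(0) - 115)*G(2 - 1*0) = (-6 - 115)*√(2 - 1*0) = -121*√(2 + 0) = -121*√2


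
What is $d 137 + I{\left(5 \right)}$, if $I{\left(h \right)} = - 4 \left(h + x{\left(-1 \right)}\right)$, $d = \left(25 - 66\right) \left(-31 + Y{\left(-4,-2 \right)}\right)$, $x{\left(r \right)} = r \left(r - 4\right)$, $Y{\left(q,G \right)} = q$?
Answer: $196555$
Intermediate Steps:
$x{\left(r \right)} = r \left(-4 + r\right)$
$d = 1435$ ($d = \left(25 - 66\right) \left(-31 - 4\right) = \left(-41\right) \left(-35\right) = 1435$)
$I{\left(h \right)} = -20 - 4 h$ ($I{\left(h \right)} = - 4 \left(h - \left(-4 - 1\right)\right) = - 4 \left(h - -5\right) = - 4 \left(h + 5\right) = - 4 \left(5 + h\right) = -20 - 4 h$)
$d 137 + I{\left(5 \right)} = 1435 \cdot 137 - 40 = 196595 - 40 = 196555$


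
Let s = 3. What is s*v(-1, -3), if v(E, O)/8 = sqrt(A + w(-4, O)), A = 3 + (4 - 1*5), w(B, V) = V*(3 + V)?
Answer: 24*sqrt(2) ≈ 33.941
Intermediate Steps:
A = 2 (A = 3 + (4 - 5) = 3 - 1 = 2)
v(E, O) = 8*sqrt(2 + O*(3 + O))
s*v(-1, -3) = 3*(8*sqrt(2 - 3*(3 - 3))) = 3*(8*sqrt(2 - 3*0)) = 3*(8*sqrt(2 + 0)) = 3*(8*sqrt(2)) = 24*sqrt(2)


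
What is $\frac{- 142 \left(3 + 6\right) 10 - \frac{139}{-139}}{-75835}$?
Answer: $\frac{12779}{75835} \approx 0.16851$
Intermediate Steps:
$\frac{- 142 \left(3 + 6\right) 10 - \frac{139}{-139}}{-75835} = \left(- 142 \cdot 9 \cdot 10 - -1\right) \left(- \frac{1}{75835}\right) = \left(\left(-142\right) 90 + 1\right) \left(- \frac{1}{75835}\right) = \left(-12780 + 1\right) \left(- \frac{1}{75835}\right) = \left(-12779\right) \left(- \frac{1}{75835}\right) = \frac{12779}{75835}$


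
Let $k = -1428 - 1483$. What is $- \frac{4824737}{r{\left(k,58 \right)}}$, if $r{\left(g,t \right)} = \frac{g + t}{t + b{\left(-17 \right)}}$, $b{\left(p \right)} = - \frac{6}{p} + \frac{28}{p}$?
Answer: $\frac{4651046468}{48501} \approx 95896.0$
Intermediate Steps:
$b{\left(p \right)} = \frac{22}{p}$
$k = -2911$ ($k = -1428 - 1483 = -2911$)
$r{\left(g,t \right)} = \frac{g + t}{- \frac{22}{17} + t}$ ($r{\left(g,t \right)} = \frac{g + t}{t + \frac{22}{-17}} = \frac{g + t}{t + 22 \left(- \frac{1}{17}\right)} = \frac{g + t}{t - \frac{22}{17}} = \frac{g + t}{- \frac{22}{17} + t}$)
$- \frac{4824737}{r{\left(k,58 \right)}} = - \frac{4824737}{17 \frac{1}{-22 + 17 \cdot 58} \left(-2911 + 58\right)} = - \frac{4824737}{17 \frac{1}{-22 + 986} \left(-2853\right)} = - \frac{4824737}{17 \cdot \frac{1}{964} \left(-2853\right)} = - \frac{4824737}{- \frac{48501}{964}} = \left(-4824737\right) \left(- \frac{964}{48501}\right) = \frac{4651046468}{48501}$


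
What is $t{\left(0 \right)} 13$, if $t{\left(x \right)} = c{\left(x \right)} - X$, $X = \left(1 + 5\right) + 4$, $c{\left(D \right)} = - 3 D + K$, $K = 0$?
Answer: $-130$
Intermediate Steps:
$c{\left(D \right)} = - 3 D$ ($c{\left(D \right)} = - 3 D + 0 = - 3 D$)
$X = 10$ ($X = 6 + 4 = 10$)
$t{\left(x \right)} = -10 - 3 x$ ($t{\left(x \right)} = - 3 x - 10 = -10 - 3 x$)
$t{\left(0 \right)} 13 = \left(-10 - 0\right) 13 = \left(-10 + 0\right) 13 = \left(-10\right) 13 = -130$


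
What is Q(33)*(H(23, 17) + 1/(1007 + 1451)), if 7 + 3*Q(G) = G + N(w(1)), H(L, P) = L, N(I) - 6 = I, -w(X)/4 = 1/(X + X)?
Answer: 282675/1229 ≈ 230.00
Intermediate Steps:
w(X) = -2/X (w(X) = -4/(X + X) = -4*1/(2*X) = -2/X)
N(I) = 6 + I
Q(G) = -1 + G/3 (Q(G) = -7/3 + (G + (6 - 2/1))/3 = -7/3 + (G + (6 - 2*1))/3 = -7/3 + (G + (6 - 2))/3 = -7/3 + (G + 4)/3 = -7/3 + (4 + G)/3 = -7/3 + (4/3 + G/3) = -1 + G/3)
Q(33)*(H(23, 17) + 1/(1007 + 1451)) = (-1 + (⅓)*33)*(23 + 1/(1007 + 1451)) = (-1 + 11)*(23 + 1/2458) = 10*(23 + 1/2458) = 10*(56535/2458) = 282675/1229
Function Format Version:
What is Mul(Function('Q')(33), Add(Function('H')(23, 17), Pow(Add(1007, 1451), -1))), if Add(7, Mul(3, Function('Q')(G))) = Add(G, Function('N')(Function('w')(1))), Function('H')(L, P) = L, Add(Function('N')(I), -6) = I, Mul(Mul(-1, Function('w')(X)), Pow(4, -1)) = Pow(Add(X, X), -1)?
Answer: Rational(282675, 1229) ≈ 230.00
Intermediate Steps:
Function('w')(X) = Mul(-2, Pow(X, -1)) (Function('w')(X) = Mul(-4, Pow(Add(X, X), -1)) = Mul(-4, Pow(Mul(2, X), -1)) = Mul(-4, Mul(Rational(1, 2), Pow(X, -1))) = Mul(-2, Pow(X, -1)))
Function('N')(I) = Add(6, I)
Function('Q')(G) = Add(-1, Mul(Rational(1, 3), G)) (Function('Q')(G) = Add(Rational(-7, 3), Mul(Rational(1, 3), Add(G, Add(6, Mul(-2, Pow(1, -1)))))) = Add(Rational(-7, 3), Mul(Rational(1, 3), Add(G, Add(6, Mul(-2, 1))))) = Add(Rational(-7, 3), Mul(Rational(1, 3), Add(G, Add(6, -2)))) = Add(Rational(-7, 3), Mul(Rational(1, 3), Add(G, 4))) = Add(Rational(-7, 3), Mul(Rational(1, 3), Add(4, G))) = Add(Rational(-7, 3), Add(Rational(4, 3), Mul(Rational(1, 3), G))) = Add(-1, Mul(Rational(1, 3), G)))
Mul(Function('Q')(33), Add(Function('H')(23, 17), Pow(Add(1007, 1451), -1))) = Mul(Add(-1, Mul(Rational(1, 3), 33)), Add(23, Pow(Add(1007, 1451), -1))) = Mul(Add(-1, 11), Add(23, Pow(2458, -1))) = Mul(10, Add(23, Rational(1, 2458))) = Mul(10, Rational(56535, 2458)) = Rational(282675, 1229)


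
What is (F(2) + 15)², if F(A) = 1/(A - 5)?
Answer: 1936/9 ≈ 215.11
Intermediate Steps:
F(A) = 1/(-5 + A)
(F(2) + 15)² = (1/(-5 + 2) + 15)² = (1/(-3) + 15)² = (-⅓ + 15)² = (44/3)² = 1936/9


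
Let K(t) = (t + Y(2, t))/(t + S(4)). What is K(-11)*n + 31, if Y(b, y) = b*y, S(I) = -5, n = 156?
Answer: 1411/4 ≈ 352.75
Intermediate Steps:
K(t) = 3*t/(-5 + t) (K(t) = (t + 2*t)/(t - 5) = (3*t)/(-5 + t) = 3*t/(-5 + t))
K(-11)*n + 31 = (3*(-11)/(-5 - 11))*156 + 31 = (3*(-11)/(-16))*156 + 31 = (3*(-11)*(-1/16))*156 + 31 = (33/16)*156 + 31 = 1287/4 + 31 = 1411/4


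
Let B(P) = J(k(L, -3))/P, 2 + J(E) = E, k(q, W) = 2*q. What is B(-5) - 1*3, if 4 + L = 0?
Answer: -1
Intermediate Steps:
L = -4 (L = -4 + 0 = -4)
J(E) = -2 + E
B(P) = -10/P (B(P) = (-2 + 2*(-4))/P = (-2 - 8)/P = -10/P)
B(-5) - 1*3 = -10/(-5) - 1*3 = -10*(-⅕) - 3 = 2 - 3 = -1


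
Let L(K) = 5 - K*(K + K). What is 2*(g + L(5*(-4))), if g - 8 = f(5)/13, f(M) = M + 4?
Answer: -20444/13 ≈ -1572.6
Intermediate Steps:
f(M) = 4 + M
L(K) = 5 - 2*K**2 (L(K) = 5 - K*2*K = 5 - 2*K**2)
g = 113/13 (g = 8 + (4 + 5)/13 = 8 + 9*(1/13) = 8 + 9/13 = 113/13 ≈ 8.6923)
2*(g + L(5*(-4))) = 2*(113/13 + (5 - 2*(5*(-4))**2)) = 2*(113/13 + (5 - 2*(-20)**2)) = 2*(113/13 + (5 - 2*400)) = 2*(113/13 + (5 - 800)) = 2*(113/13 - 795) = 2*(-10222/13) = -20444/13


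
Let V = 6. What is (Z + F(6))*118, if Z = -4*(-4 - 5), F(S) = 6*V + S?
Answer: 9204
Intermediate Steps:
F(S) = 36 + S (F(S) = 6*6 + S = 36 + S)
Z = 36 (Z = -4*(-9) = 36)
(Z + F(6))*118 = (36 + (36 + 6))*118 = (36 + 42)*118 = 78*118 = 9204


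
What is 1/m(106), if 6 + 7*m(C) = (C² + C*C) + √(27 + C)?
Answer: 157262/504721023 - 7*√133/504721023 ≈ 0.00031142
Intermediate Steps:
m(C) = -6/7 + √(27 + C)/7 + 2*C²/7 (m(C) = -6/7 + ((C² + C*C) + √(27 + C))/7 = -6/7 + ((C² + C²) + √(27 + C))/7 = -6/7 + (2*C² + √(27 + C))/7 = -6/7 + (√(27 + C) + 2*C²)/7 = -6/7 + (√(27 + C)/7 + 2*C²/7) = -6/7 + √(27 + C)/7 + 2*C²/7)
1/m(106) = 1/(-6/7 + √(27 + 106)/7 + (2/7)*106²) = 1/(-6/7 + √133/7 + (2/7)*11236) = 1/(-6/7 + √133/7 + 22472/7) = 1/(22466/7 + √133/7)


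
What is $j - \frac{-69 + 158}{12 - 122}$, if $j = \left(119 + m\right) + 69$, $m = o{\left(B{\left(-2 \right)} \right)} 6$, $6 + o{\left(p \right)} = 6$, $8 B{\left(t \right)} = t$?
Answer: $\frac{20769}{110} \approx 188.81$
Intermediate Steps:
$B{\left(t \right)} = \frac{t}{8}$
$o{\left(p \right)} = 0$ ($o{\left(p \right)} = -6 + 6 = 0$)
$m = 0$ ($m = 0 \cdot 6 = 0$)
$j = 188$ ($j = \left(119 + 0\right) + 69 = 119 + 69 = 188$)
$j - \frac{-69 + 158}{12 - 122} = 188 - \frac{-69 + 158}{12 - 122} = 188 - \frac{89}{-110} = 188 - 89 \left(- \frac{1}{110}\right) = 188 - - \frac{89}{110} = 188 + \frac{89}{110} = \frac{20769}{110}$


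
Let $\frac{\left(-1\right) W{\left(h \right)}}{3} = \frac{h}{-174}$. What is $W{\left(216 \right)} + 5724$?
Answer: $\frac{166104}{29} \approx 5727.7$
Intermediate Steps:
$W{\left(h \right)} = \frac{h}{58}$ ($W{\left(h \right)} = - 3 \frac{h}{-174} = - 3 h \left(- \frac{1}{174}\right) = - 3 \left(- \frac{h}{174}\right) = \frac{h}{58}$)
$W{\left(216 \right)} + 5724 = \frac{1}{58} \cdot 216 + 5724 = \frac{108}{29} + 5724 = \frac{166104}{29}$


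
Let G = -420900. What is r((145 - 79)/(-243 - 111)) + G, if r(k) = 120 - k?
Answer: -24826009/59 ≈ -4.2078e+5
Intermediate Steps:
r((145 - 79)/(-243 - 111)) + G = (120 - (145 - 79)/(-243 - 111)) - 420900 = (120 - 66/(-354)) - 420900 = (120 - 66*(-1)/354) - 420900 = (120 - 1*(-11/59)) - 420900 = (120 + 11/59) - 420900 = 7091/59 - 420900 = -24826009/59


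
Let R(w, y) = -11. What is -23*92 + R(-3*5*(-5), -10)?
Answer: -2127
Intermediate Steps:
-23*92 + R(-3*5*(-5), -10) = -23*92 - 11 = -2116 - 11 = -2127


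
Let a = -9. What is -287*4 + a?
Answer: -1157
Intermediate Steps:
-287*4 + a = -287*4 - 9 = -41*28 - 9 = -1148 - 9 = -1157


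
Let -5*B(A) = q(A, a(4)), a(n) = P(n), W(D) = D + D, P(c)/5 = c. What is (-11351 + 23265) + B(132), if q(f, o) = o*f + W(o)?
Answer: 11378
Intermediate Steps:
P(c) = 5*c
W(D) = 2*D
a(n) = 5*n
q(f, o) = 2*o + f*o (q(f, o) = o*f + 2*o = f*o + 2*o = 2*o + f*o)
B(A) = -8 - 4*A (B(A) = -5*4*(2 + A)/5 = -4*(2 + A) = -(40 + 20*A)/5 = -8 - 4*A)
(-11351 + 23265) + B(132) = (-11351 + 23265) + (-8 - 4*132) = 11914 + (-8 - 528) = 11914 - 536 = 11378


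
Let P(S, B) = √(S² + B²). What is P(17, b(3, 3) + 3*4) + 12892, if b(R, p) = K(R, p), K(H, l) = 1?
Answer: 12892 + √458 ≈ 12913.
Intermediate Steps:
b(R, p) = 1
P(S, B) = √(B² + S²)
P(17, b(3, 3) + 3*4) + 12892 = √((1 + 3*4)² + 17²) + 12892 = √((1 + 12)² + 289) + 12892 = √(13² + 289) + 12892 = √(169 + 289) + 12892 = √458 + 12892 = 12892 + √458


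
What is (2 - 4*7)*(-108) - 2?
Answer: 2806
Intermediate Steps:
(2 - 4*7)*(-108) - 2 = (2 - 28)*(-108) - 2 = -26*(-108) - 2 = 2808 - 2 = 2806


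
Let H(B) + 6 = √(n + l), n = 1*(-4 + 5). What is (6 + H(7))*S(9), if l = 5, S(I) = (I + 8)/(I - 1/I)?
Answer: 153*√6/80 ≈ 4.6846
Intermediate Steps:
n = 1 (n = 1*1 = 1)
S(I) = (8 + I)/(I - 1/I)
H(B) = -6 + √6 (H(B) = -6 + √(1 + 5) = -6 + √6)
(6 + H(7))*S(9) = (6 + (-6 + √6))*(9*(8 + 9)/(-1 + 9²)) = √6*(9*17/(-1 + 81)) = √6*(9*17/80) = √6*(9*(1/80)*17) = √6*(153/80) = 153*√6/80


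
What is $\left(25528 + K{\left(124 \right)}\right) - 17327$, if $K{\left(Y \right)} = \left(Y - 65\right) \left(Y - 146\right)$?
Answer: $6903$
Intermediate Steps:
$K{\left(Y \right)} = \left(-146 + Y\right) \left(-65 + Y\right)$ ($K{\left(Y \right)} = \left(-65 + Y\right) \left(-146 + Y\right) = \left(-146 + Y\right) \left(-65 + Y\right)$)
$\left(25528 + K{\left(124 \right)}\right) - 17327 = \left(25528 + \left(9490 + 124^{2} - 26164\right)\right) - 17327 = \left(25528 + \left(9490 + 15376 - 26164\right)\right) - 17327 = \left(25528 - 1298\right) - 17327 = 24230 - 17327 = 6903$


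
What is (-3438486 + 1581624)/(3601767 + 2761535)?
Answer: -928431/3181651 ≈ -0.29181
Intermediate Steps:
(-3438486 + 1581624)/(3601767 + 2761535) = -1856862/6363302 = -1856862*1/6363302 = -928431/3181651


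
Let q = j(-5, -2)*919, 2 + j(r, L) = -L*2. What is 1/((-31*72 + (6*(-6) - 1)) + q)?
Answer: -1/431 ≈ -0.0023202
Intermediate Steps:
j(r, L) = -2 - 2*L (j(r, L) = -2 - L*2 = -2 - 2*L)
q = 1838 (q = (-2 - 2*(-2))*919 = (-2 + 4)*919 = 2*919 = 1838)
1/((-31*72 + (6*(-6) - 1)) + q) = 1/((-31*72 + (6*(-6) - 1)) + 1838) = 1/((-2232 + (-36 - 1)) + 1838) = 1/((-2232 - 37) + 1838) = 1/(-2269 + 1838) = 1/(-431) = -1/431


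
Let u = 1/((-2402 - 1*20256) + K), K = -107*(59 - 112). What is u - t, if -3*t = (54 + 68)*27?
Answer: 18651725/16987 ≈ 1098.0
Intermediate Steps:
K = 5671 (K = -107*(-53) = 5671)
u = -1/16987 (u = 1/((-2402 - 1*20256) + 5671) = 1/((-2402 - 20256) + 5671) = 1/(-22658 + 5671) = 1/(-16987) = -1/16987 ≈ -5.8869e-5)
t = -1098 (t = -(54 + 68)*27/3 = -122*27/3 = -⅓*3294 = -1098)
u - t = -1/16987 - 1*(-1098) = -1/16987 + 1098 = 18651725/16987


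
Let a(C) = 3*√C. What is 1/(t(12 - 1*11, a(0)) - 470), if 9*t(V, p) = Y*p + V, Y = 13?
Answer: -9/4229 ≈ -0.0021282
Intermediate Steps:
t(V, p) = V/9 + 13*p/9 (t(V, p) = (13*p + V)/9 = (V + 13*p)/9 = V/9 + 13*p/9)
1/(t(12 - 1*11, a(0)) - 470) = 1/(((12 - 1*11)/9 + 13*(3*√0)/9) - 470) = 1/(((12 - 11)/9 + 13*(3*0)/9) - 470) = 1/(((⅑)*1 + (13/9)*0) - 470) = 1/((⅑ + 0) - 470) = 1/(⅑ - 470) = 1/(-4229/9) = -9/4229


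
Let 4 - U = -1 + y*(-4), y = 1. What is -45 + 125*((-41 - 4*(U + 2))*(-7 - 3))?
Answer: 106205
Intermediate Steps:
U = 9 (U = 4 - (-1 + 1*(-4)) = 4 - (-1 - 4) = 4 - 1*(-5) = 4 + 5 = 9)
-45 + 125*((-41 - 4*(U + 2))*(-7 - 3)) = -45 + 125*((-41 - 4*(9 + 2))*(-7 - 3)) = -45 + 125*((-41 - 4*11)*(-10)) = -45 + 125*((-41 - 44)*(-10)) = -45 + 125*(-85*(-10)) = -45 + 125*850 = -45 + 106250 = 106205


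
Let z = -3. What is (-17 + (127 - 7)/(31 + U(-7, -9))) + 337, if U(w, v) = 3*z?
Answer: 3580/11 ≈ 325.45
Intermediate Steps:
U(w, v) = -9 (U(w, v) = 3*(-3) = -9)
(-17 + (127 - 7)/(31 + U(-7, -9))) + 337 = (-17 + (127 - 7)/(31 - 9)) + 337 = (-17 + 120/22) + 337 = (-17 + 120*(1/22)) + 337 = (-17 + 60/11) + 337 = -127/11 + 337 = 3580/11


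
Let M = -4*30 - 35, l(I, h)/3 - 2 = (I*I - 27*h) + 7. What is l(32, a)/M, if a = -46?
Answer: -1365/31 ≈ -44.032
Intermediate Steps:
l(I, h) = 27 - 81*h + 3*I² (l(I, h) = 6 + 3*((I*I - 27*h) + 7) = 6 + 3*((I² - 27*h) + 7) = 6 + 3*(7 + I² - 27*h) = 6 + (21 - 81*h + 3*I²) = 27 - 81*h + 3*I²)
M = -155 (M = -120 - 35 = -155)
l(32, a)/M = (27 - 81*(-46) + 3*32²)/(-155) = (27 + 3726 + 3*1024)*(-1/155) = (27 + 3726 + 3072)*(-1/155) = 6825*(-1/155) = -1365/31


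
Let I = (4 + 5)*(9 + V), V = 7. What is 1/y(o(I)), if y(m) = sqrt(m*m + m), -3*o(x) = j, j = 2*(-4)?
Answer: 3*sqrt(22)/44 ≈ 0.31980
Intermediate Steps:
I = 144 (I = (4 + 5)*(9 + 7) = 9*16 = 144)
j = -8
o(x) = 8/3 (o(x) = -1/3*(-8) = 8/3)
y(m) = sqrt(m + m**2) (y(m) = sqrt(m**2 + m) = sqrt(m + m**2))
1/y(o(I)) = 1/(sqrt(8*(1 + 8/3)/3)) = 1/(sqrt((8/3)*(11/3))) = 1/(sqrt(88/9)) = 1/(2*sqrt(22)/3) = 3*sqrt(22)/44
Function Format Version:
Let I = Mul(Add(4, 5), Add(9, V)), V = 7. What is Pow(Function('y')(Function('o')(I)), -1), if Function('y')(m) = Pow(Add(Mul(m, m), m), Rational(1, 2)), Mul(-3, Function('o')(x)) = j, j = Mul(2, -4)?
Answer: Mul(Rational(3, 44), Pow(22, Rational(1, 2))) ≈ 0.31980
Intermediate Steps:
I = 144 (I = Mul(Add(4, 5), Add(9, 7)) = Mul(9, 16) = 144)
j = -8
Function('o')(x) = Rational(8, 3) (Function('o')(x) = Mul(Rational(-1, 3), -8) = Rational(8, 3))
Function('y')(m) = Pow(Add(m, Pow(m, 2)), Rational(1, 2)) (Function('y')(m) = Pow(Add(Pow(m, 2), m), Rational(1, 2)) = Pow(Add(m, Pow(m, 2)), Rational(1, 2)))
Pow(Function('y')(Function('o')(I)), -1) = Pow(Pow(Mul(Rational(8, 3), Add(1, Rational(8, 3))), Rational(1, 2)), -1) = Pow(Pow(Mul(Rational(8, 3), Rational(11, 3)), Rational(1, 2)), -1) = Pow(Pow(Rational(88, 9), Rational(1, 2)), -1) = Pow(Mul(Rational(2, 3), Pow(22, Rational(1, 2))), -1) = Mul(Rational(3, 44), Pow(22, Rational(1, 2)))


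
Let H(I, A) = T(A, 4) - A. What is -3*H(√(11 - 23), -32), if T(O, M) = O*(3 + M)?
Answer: 576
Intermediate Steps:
H(I, A) = 6*A (H(I, A) = A*(3 + 4) - A = A*7 - A = 7*A - A = 6*A)
-3*H(√(11 - 23), -32) = -18*(-32) = -3*(-192) = 576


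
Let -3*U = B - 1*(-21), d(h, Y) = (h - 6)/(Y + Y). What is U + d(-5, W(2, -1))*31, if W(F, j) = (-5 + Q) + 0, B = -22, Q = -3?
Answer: 1039/48 ≈ 21.646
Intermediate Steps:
W(F, j) = -8 (W(F, j) = (-5 - 3) + 0 = -8 + 0 = -8)
d(h, Y) = (-6 + h)/(2*Y) (d(h, Y) = (-6 + h)/((2*Y)) = (-6 + h)*(1/(2*Y)) = (-6 + h)/(2*Y))
U = ⅓ (U = -(-22 - 1*(-21))/3 = -(-22 + 21)/3 = -⅓*(-1) = ⅓ ≈ 0.33333)
U + d(-5, W(2, -1))*31 = ⅓ + ((½)*(-6 - 5)/(-8))*31 = ⅓ + ((½)*(-⅛)*(-11))*31 = ⅓ + (11/16)*31 = ⅓ + 341/16 = 1039/48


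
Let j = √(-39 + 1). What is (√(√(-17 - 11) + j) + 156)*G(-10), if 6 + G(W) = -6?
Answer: -1872 - 12*√I*√(√38 + 2*√7) ≈ -1900.7 - 28.72*I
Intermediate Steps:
G(W) = -12 (G(W) = -6 - 6 = -12)
j = I*√38 (j = √(-38) = I*√38 ≈ 6.1644*I)
(√(√(-17 - 11) + j) + 156)*G(-10) = (√(√(-17 - 11) + I*√38) + 156)*(-12) = (√(√(-28) + I*√38) + 156)*(-12) = (√(2*I*√7 + I*√38) + 156)*(-12) = (√(I*√38 + 2*I*√7) + 156)*(-12) = (156 + √(I*√38 + 2*I*√7))*(-12) = -1872 - 12*√(I*√38 + 2*I*√7)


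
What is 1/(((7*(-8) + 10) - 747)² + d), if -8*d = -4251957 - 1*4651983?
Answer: 2/3483683 ≈ 5.7410e-7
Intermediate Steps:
d = 2225985/2 (d = -(-4251957 - 1*4651983)/8 = -(-4251957 - 4651983)/8 = -⅛*(-8903940) = 2225985/2 ≈ 1.1130e+6)
1/(((7*(-8) + 10) - 747)² + d) = 1/(((7*(-8) + 10) - 747)² + 2225985/2) = 1/(((-56 + 10) - 747)² + 2225985/2) = 1/((-46 - 747)² + 2225985/2) = 1/((-793)² + 2225985/2) = 1/(628849 + 2225985/2) = 1/(3483683/2) = 2/3483683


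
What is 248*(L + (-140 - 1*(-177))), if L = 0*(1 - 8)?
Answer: 9176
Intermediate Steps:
L = 0 (L = 0*(-7) = 0)
248*(L + (-140 - 1*(-177))) = 248*(0 + (-140 - 1*(-177))) = 248*(0 + (-140 + 177)) = 248*(0 + 37) = 248*37 = 9176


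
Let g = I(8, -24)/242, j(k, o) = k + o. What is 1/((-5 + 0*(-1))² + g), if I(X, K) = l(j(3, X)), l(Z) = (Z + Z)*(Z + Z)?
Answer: 1/27 ≈ 0.037037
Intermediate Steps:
l(Z) = 4*Z² (l(Z) = (2*Z)*(2*Z) = 4*Z²)
I(X, K) = 4*(3 + X)²
g = 2 (g = (4*(3 + 8)²)/242 = (4*11²)*(1/242) = (4*121)*(1/242) = 484*(1/242) = 2)
1/((-5 + 0*(-1))² + g) = 1/((-5 + 0*(-1))² + 2) = 1/((-5 + 0)² + 2) = 1/((-5)² + 2) = 1/(25 + 2) = 1/27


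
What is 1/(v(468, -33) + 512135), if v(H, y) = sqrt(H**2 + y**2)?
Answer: 512135/262282038112 - 3*sqrt(24457)/262282038112 ≈ 1.9508e-6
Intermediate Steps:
1/(v(468, -33) + 512135) = 1/(sqrt(468**2 + (-33)**2) + 512135) = 1/(sqrt(219024 + 1089) + 512135) = 1/(sqrt(220113) + 512135) = 1/(3*sqrt(24457) + 512135) = 1/(512135 + 3*sqrt(24457))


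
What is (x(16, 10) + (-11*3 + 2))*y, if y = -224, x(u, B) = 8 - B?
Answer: 7392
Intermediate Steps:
(x(16, 10) + (-11*3 + 2))*y = ((8 - 1*10) + (-11*3 + 2))*(-224) = ((8 - 10) + (-33 + 2))*(-224) = (-2 - 31)*(-224) = -33*(-224) = 7392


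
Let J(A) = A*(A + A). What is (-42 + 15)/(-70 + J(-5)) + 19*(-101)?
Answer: -38353/20 ≈ -1917.7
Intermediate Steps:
J(A) = 2*A² (J(A) = A*(2*A) = 2*A²)
(-42 + 15)/(-70 + J(-5)) + 19*(-101) = (-42 + 15)/(-70 + 2*(-5)²) + 19*(-101) = -27/(-70 + 2*25) - 1919 = -27/(-70 + 50) - 1919 = -27/(-20) - 1919 = -27*(-1/20) - 1919 = 27/20 - 1919 = -38353/20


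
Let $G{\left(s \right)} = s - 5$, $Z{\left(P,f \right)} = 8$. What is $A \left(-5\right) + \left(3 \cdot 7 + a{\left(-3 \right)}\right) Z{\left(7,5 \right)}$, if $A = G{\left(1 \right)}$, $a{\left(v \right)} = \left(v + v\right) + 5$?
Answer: $180$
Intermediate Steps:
$G{\left(s \right)} = -5 + s$
$a{\left(v \right)} = 5 + 2 v$ ($a{\left(v \right)} = 2 v + 5 = 5 + 2 v$)
$A = -4$ ($A = -5 + 1 = -4$)
$A \left(-5\right) + \left(3 \cdot 7 + a{\left(-3 \right)}\right) Z{\left(7,5 \right)} = \left(-4\right) \left(-5\right) + \left(3 \cdot 7 + \left(5 + 2 \left(-3\right)\right)\right) 8 = 20 + \left(21 + \left(5 - 6\right)\right) 8 = 20 + \left(21 - 1\right) 8 = 20 + 20 \cdot 8 = 20 + 160 = 180$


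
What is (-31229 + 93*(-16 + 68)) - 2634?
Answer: -29027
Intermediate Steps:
(-31229 + 93*(-16 + 68)) - 2634 = (-31229 + 93*52) - 2634 = (-31229 + 4836) - 2634 = -26393 - 2634 = -29027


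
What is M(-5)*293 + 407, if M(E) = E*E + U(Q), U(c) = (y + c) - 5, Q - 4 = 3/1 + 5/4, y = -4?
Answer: 30049/4 ≈ 7512.3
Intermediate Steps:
Q = 33/4 (Q = 4 + (3/1 + 5/4) = 4 + (3*1 + 5*(1/4)) = 4 + (3 + 5/4) = 4 + 17/4 = 33/4 ≈ 8.2500)
U(c) = -9 + c (U(c) = (-4 + c) - 5 = -9 + c)
M(E) = -3/4 + E**2 (M(E) = E*E + (-9 + 33/4) = E**2 - 3/4 = -3/4 + E**2)
M(-5)*293 + 407 = (-3/4 + (-5)**2)*293 + 407 = (-3/4 + 25)*293 + 407 = (97/4)*293 + 407 = 28421/4 + 407 = 30049/4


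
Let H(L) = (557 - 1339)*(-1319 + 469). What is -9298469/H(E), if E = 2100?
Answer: -9298469/664700 ≈ -13.989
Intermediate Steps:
H(L) = 664700 (H(L) = -782*(-850) = 664700)
-9298469/H(E) = -9298469/664700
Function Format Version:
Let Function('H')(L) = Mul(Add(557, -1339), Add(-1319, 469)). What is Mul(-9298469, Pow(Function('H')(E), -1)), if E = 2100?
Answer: Rational(-9298469, 664700) ≈ -13.989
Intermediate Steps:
Function('H')(L) = 664700 (Function('H')(L) = Mul(-782, -850) = 664700)
Mul(-9298469, Pow(Function('H')(E), -1)) = Mul(-9298469, Pow(664700, -1)) = Mul(-9298469, Rational(1, 664700)) = Rational(-9298469, 664700)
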